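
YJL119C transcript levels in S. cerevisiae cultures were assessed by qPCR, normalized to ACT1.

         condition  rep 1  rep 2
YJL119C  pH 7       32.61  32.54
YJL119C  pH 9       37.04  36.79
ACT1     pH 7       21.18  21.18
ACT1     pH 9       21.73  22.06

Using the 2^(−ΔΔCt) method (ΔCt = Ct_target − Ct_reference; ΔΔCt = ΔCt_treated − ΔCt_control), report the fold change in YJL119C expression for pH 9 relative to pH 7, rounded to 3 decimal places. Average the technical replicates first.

0.081

Mean Ct: YJL119C pH 7 32.575; YJL119C pH 9 36.915; ACT1 pH 7 21.180; ACT1 pH 9 21.895
ΔCt(pH 7) = 32.575 − 21.180 = 11.395
ΔCt(pH 9) = 36.915 − 21.895 = 15.020
ΔΔCt = 15.020 − 11.395 = 3.625
Fold change = 2^(−3.625) = 0.0811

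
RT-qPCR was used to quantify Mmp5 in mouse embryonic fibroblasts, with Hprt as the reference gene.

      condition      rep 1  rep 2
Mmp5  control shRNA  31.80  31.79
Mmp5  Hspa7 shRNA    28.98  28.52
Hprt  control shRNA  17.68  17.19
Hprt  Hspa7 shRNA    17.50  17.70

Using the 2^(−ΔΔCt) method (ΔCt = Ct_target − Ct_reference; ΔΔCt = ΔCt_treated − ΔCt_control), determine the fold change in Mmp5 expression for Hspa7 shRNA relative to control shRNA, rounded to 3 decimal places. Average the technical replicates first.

9.254

Mean Ct: Mmp5 control shRNA 31.795; Mmp5 Hspa7 shRNA 28.750; Hprt control shRNA 17.435; Hprt Hspa7 shRNA 17.600
ΔCt(control shRNA) = 31.795 − 17.435 = 14.360
ΔCt(Hspa7 shRNA) = 28.750 − 17.600 = 11.150
ΔΔCt = 11.150 − 14.360 = -3.210
Fold change = 2^(−(-3.210)) = 2^3.210 = 9.2535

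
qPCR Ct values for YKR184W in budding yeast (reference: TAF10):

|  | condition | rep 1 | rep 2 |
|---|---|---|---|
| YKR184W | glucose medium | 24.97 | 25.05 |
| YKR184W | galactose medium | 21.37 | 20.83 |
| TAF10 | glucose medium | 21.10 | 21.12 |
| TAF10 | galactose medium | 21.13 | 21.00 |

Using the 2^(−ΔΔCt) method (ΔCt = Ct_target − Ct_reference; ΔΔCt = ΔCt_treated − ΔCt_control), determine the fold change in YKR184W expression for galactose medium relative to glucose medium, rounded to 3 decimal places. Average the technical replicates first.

14.571

Mean Ct: YKR184W glucose medium 25.010; YKR184W galactose medium 21.100; TAF10 glucose medium 21.110; TAF10 galactose medium 21.065
ΔCt(glucose medium) = 25.010 − 21.110 = 3.900
ΔCt(galactose medium) = 21.100 − 21.065 = 0.035
ΔΔCt = 0.035 − 3.900 = -3.865
Fold change = 2^(−(-3.865)) = 2^3.865 = 14.5707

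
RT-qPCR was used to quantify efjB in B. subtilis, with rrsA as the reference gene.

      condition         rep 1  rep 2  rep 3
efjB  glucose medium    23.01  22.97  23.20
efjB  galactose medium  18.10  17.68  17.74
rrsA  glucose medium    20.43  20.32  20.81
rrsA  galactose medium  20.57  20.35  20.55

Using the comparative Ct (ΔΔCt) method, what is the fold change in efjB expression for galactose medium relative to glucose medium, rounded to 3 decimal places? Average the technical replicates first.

36.504

Mean Ct: efjB glucose medium 23.060; efjB galactose medium 17.840; rrsA glucose medium 20.520; rrsA galactose medium 20.490
ΔCt(glucose medium) = 23.060 − 20.520 = 2.540
ΔCt(galactose medium) = 17.840 − 20.490 = -2.650
ΔΔCt = -2.650 − 2.540 = -5.190
Fold change = 2^(−(-5.190)) = 2^5.190 = 36.5044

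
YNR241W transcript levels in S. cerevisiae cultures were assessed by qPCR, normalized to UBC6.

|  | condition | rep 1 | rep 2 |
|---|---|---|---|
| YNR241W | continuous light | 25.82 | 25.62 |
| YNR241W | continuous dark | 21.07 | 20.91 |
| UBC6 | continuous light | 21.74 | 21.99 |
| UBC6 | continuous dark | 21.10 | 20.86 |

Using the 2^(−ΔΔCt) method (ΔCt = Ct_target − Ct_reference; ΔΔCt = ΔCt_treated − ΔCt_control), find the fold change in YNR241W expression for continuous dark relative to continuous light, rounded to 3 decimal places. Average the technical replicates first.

14.370

Mean Ct: YNR241W continuous light 25.720; YNR241W continuous dark 20.990; UBC6 continuous light 21.865; UBC6 continuous dark 20.980
ΔCt(continuous light) = 25.720 − 21.865 = 3.855
ΔCt(continuous dark) = 20.990 − 20.980 = 0.010
ΔΔCt = 0.010 − 3.855 = -3.845
Fold change = 2^(−(-3.845)) = 2^3.845 = 14.3701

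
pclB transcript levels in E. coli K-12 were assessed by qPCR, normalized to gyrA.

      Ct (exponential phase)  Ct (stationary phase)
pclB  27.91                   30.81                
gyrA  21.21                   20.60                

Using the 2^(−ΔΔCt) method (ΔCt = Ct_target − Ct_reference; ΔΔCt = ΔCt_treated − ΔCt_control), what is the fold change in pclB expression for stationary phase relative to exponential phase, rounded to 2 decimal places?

0.09

ΔCt(exponential phase) = 27.910 − 21.210 = 6.700
ΔCt(stationary phase) = 30.810 − 20.600 = 10.210
ΔΔCt = 10.210 − 6.700 = 3.510
Fold change = 2^(−3.510) = 0.088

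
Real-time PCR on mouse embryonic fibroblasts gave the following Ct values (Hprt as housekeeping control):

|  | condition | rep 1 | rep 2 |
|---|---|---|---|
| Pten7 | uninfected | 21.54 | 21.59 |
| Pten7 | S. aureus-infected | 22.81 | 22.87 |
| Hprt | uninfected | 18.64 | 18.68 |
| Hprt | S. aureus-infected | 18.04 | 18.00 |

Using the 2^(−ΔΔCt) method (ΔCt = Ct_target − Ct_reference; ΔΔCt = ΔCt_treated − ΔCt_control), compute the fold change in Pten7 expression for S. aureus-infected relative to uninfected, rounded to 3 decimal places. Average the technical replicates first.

0.265

Mean Ct: Pten7 uninfected 21.565; Pten7 S. aureus-infected 22.840; Hprt uninfected 18.660; Hprt S. aureus-infected 18.020
ΔCt(uninfected) = 21.565 − 18.660 = 2.905
ΔCt(S. aureus-infected) = 22.840 − 18.020 = 4.820
ΔΔCt = 4.820 − 2.905 = 1.915
Fold change = 2^(−1.915) = 0.2652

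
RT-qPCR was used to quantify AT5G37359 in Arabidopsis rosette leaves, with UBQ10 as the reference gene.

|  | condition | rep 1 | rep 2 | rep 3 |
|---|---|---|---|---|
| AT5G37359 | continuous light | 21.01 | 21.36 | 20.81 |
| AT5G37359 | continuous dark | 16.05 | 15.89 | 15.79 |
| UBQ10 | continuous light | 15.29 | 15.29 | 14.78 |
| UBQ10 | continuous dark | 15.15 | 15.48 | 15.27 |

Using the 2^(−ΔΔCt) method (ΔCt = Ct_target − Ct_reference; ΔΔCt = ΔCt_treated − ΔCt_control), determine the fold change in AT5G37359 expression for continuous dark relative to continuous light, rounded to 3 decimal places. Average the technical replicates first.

Mean Ct: AT5G37359 continuous light 21.060; AT5G37359 continuous dark 15.910; UBQ10 continuous light 15.120; UBQ10 continuous dark 15.300
ΔCt(continuous light) = 21.060 − 15.120 = 5.940
ΔCt(continuous dark) = 15.910 − 15.300 = 0.610
ΔΔCt = 0.610 − 5.940 = -5.330
Fold change = 2^(−(-5.330)) = 2^5.330 = 40.2244

40.224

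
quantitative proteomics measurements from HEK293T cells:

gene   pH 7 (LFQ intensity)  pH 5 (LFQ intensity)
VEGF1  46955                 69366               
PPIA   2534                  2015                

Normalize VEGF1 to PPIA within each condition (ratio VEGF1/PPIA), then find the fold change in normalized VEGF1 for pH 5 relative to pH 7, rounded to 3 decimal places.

1.858

VEGF1/PPIA (pH 7) = 46955 / 2534 = 18.53
VEGF1/PPIA (pH 5) = 69366 / 2015 = 34.425
Fold change = 34.425 / 18.53 = 1.8578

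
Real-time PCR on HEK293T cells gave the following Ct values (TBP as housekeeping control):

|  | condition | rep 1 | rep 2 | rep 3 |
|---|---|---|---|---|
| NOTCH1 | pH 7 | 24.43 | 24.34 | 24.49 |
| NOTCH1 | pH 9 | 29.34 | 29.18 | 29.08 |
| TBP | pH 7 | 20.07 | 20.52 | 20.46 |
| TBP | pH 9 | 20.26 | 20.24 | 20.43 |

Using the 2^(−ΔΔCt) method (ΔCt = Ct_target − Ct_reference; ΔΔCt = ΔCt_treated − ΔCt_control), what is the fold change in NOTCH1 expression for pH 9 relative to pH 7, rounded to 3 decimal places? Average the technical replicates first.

Mean Ct: NOTCH1 pH 7 24.420; NOTCH1 pH 9 29.200; TBP pH 7 20.350; TBP pH 9 20.310
ΔCt(pH 7) = 24.420 − 20.350 = 4.070
ΔCt(pH 9) = 29.200 − 20.310 = 8.890
ΔΔCt = 8.890 − 4.070 = 4.820
Fold change = 2^(−4.820) = 0.0354

0.035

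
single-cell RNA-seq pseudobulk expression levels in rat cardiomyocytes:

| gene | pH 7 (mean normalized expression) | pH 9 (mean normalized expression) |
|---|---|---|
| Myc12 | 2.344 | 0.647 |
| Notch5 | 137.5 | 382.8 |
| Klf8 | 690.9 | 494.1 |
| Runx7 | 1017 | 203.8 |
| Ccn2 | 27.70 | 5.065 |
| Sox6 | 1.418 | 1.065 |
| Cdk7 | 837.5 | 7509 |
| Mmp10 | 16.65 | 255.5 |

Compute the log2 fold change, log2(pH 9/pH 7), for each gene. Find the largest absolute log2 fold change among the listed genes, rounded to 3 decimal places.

3.940

log2(0.647/2.344) = -1.857  (Myc12)
log2(382.8/137.5) = 1.477  (Notch5)
log2(494.1/690.9) = -0.484  (Klf8)
log2(203.8/1017) = -2.319  (Runx7)
log2(5.065/27.70) = -2.451  (Ccn2)
log2(1.065/1.418) = -0.413  (Sox6)
log2(7509/837.5) = 3.164  (Cdk7)
log2(255.5/16.65) = 3.940  (Mmp10)
The largest magnitude belongs to Mmp10.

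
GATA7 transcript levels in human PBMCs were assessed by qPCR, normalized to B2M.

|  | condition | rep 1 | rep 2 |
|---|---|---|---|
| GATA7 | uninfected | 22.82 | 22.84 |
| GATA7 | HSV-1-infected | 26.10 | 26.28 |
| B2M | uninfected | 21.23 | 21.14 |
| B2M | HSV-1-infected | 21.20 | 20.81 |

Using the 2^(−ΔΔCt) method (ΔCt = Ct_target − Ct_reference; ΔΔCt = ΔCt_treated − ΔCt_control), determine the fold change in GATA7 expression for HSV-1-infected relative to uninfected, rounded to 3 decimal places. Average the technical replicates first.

0.086

Mean Ct: GATA7 uninfected 22.830; GATA7 HSV-1-infected 26.190; B2M uninfected 21.185; B2M HSV-1-infected 21.005
ΔCt(uninfected) = 22.830 − 21.185 = 1.645
ΔCt(HSV-1-infected) = 26.190 − 21.005 = 5.185
ΔΔCt = 5.185 − 1.645 = 3.540
Fold change = 2^(−3.540) = 0.0860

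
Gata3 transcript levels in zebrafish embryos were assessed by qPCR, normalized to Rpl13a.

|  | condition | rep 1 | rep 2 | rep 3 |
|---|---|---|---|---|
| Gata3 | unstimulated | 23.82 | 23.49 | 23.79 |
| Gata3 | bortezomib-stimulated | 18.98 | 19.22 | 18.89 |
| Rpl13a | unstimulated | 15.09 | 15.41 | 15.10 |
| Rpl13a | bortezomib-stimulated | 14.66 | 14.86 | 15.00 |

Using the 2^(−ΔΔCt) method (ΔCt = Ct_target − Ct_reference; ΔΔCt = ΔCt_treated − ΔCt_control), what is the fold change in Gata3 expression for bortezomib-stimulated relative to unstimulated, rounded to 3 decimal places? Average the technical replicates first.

Mean Ct: Gata3 unstimulated 23.700; Gata3 bortezomib-stimulated 19.030; Rpl13a unstimulated 15.200; Rpl13a bortezomib-stimulated 14.840
ΔCt(unstimulated) = 23.700 − 15.200 = 8.500
ΔCt(bortezomib-stimulated) = 19.030 − 14.840 = 4.190
ΔΔCt = 4.190 − 8.500 = -4.310
Fold change = 2^(−(-4.310)) = 2^4.310 = 19.8353

19.835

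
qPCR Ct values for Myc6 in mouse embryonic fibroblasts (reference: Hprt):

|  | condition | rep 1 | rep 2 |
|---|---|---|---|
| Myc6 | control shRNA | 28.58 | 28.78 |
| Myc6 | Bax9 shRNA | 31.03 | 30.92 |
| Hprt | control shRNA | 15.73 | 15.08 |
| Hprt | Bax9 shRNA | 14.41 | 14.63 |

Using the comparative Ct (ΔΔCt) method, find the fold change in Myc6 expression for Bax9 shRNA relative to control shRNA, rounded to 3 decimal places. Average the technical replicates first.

Mean Ct: Myc6 control shRNA 28.680; Myc6 Bax9 shRNA 30.975; Hprt control shRNA 15.405; Hprt Bax9 shRNA 14.520
ΔCt(control shRNA) = 28.680 − 15.405 = 13.275
ΔCt(Bax9 shRNA) = 30.975 − 14.520 = 16.455
ΔΔCt = 16.455 − 13.275 = 3.180
Fold change = 2^(−3.180) = 0.1103

0.110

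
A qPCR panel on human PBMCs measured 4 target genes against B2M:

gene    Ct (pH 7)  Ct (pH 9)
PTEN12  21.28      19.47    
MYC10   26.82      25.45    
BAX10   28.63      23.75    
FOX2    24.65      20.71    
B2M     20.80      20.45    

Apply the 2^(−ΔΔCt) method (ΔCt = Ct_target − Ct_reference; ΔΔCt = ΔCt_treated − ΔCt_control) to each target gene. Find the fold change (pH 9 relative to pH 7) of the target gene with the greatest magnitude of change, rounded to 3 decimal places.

23.103

PTEN12: ΔΔCt = (19.47−20.45) − (21.28−20.80) = -0.98 − 0.48 = -1.46; fold change = 2^1.46 = 2.751
MYC10: ΔΔCt = (25.45−20.45) − (26.82−20.80) = 5.00 − 6.02 = -1.02; fold change = 2^1.02 = 2.028
BAX10: ΔΔCt = (23.75−20.45) − (28.63−20.80) = 3.30 − 7.83 = -4.53; fold change = 2^4.53 = 23.103
FOX2: ΔΔCt = (20.71−20.45) − (24.65−20.80) = 0.26 − 3.85 = -3.59; fold change = 2^3.59 = 12.042
BAX10 has the largest |ΔΔCt| = 4.53.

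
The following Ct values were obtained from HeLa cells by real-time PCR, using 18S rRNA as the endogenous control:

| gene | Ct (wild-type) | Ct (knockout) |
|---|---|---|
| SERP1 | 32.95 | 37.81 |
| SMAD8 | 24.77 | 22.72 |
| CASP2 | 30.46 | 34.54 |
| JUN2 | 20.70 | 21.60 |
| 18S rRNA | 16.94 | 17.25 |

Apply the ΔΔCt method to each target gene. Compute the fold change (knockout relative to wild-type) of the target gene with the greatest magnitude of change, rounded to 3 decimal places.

SERP1: ΔΔCt = (37.81−17.25) − (32.95−16.94) = 20.56 − 16.01 = 4.55; fold change = 2^-4.55 = 0.043
SMAD8: ΔΔCt = (22.72−17.25) − (24.77−16.94) = 5.47 − 7.83 = -2.36; fold change = 2^2.36 = 5.134
CASP2: ΔΔCt = (34.54−17.25) − (30.46−16.94) = 17.29 − 13.52 = 3.77; fold change = 2^-3.77 = 0.073
JUN2: ΔΔCt = (21.60−17.25) − (20.70−16.94) = 4.35 − 3.76 = 0.59; fold change = 2^-0.59 = 0.664
SERP1 has the largest |ΔΔCt| = 4.55.

0.043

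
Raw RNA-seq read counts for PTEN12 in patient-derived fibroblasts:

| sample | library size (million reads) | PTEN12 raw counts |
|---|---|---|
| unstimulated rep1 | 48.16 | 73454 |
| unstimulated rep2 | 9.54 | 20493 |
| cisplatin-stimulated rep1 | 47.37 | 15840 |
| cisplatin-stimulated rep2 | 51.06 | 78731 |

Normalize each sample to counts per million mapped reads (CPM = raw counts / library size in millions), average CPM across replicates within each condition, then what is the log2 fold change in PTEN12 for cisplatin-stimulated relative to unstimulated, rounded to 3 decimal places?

-0.969

CPM(unstimulated rep1) = 73454 / 48.16 = 1525.2076
CPM(unstimulated rep2) = 20493 / 9.54 = 2148.1132
CPM(cisplatin-stimulated rep1) = 15840 / 47.37 = 334.3889
CPM(cisplatin-stimulated rep2) = 78731 / 51.06 = 1541.9311
mean CPM(unstimulated) = 1836.6604; mean CPM(cisplatin-stimulated) = 938.1600
Fold change = 938.1600 / 1836.6604 = 0.51080
log2(0.51080) = -0.9692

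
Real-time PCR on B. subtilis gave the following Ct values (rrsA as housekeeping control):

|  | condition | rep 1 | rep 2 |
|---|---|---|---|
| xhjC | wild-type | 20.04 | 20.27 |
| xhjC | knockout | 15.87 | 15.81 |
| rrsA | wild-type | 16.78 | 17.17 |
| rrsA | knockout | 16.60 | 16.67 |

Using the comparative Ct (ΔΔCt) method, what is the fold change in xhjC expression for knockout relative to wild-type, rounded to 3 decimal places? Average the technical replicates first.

Mean Ct: xhjC wild-type 20.155; xhjC knockout 15.840; rrsA wild-type 16.975; rrsA knockout 16.635
ΔCt(wild-type) = 20.155 − 16.975 = 3.180
ΔCt(knockout) = 15.840 − 16.635 = -0.795
ΔΔCt = -0.795 − 3.180 = -3.975
Fold change = 2^(−(-3.975)) = 2^3.975 = 15.7251

15.725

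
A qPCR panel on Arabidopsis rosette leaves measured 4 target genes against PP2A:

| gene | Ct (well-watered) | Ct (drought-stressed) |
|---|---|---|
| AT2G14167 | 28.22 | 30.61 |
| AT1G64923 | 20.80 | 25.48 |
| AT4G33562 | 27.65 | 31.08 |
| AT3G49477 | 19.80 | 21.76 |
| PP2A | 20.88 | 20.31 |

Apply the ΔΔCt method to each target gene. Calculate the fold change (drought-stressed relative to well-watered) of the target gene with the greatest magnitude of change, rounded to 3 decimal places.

AT2G14167: ΔΔCt = (30.61−20.31) − (28.22−20.88) = 10.30 − 7.34 = 2.96; fold change = 2^-2.96 = 0.129
AT1G64923: ΔΔCt = (25.48−20.31) − (20.80−20.88) = 5.17 − (-0.08) = 5.25; fold change = 2^-5.25 = 0.026
AT4G33562: ΔΔCt = (31.08−20.31) − (27.65−20.88) = 10.77 − 6.77 = 4.00; fold change = 2^-4.00 = 0.062
AT3G49477: ΔΔCt = (21.76−20.31) − (19.80−20.88) = 1.45 − (-1.08) = 2.53; fold change = 2^-2.53 = 0.173
AT1G64923 has the largest |ΔΔCt| = 5.25.

0.026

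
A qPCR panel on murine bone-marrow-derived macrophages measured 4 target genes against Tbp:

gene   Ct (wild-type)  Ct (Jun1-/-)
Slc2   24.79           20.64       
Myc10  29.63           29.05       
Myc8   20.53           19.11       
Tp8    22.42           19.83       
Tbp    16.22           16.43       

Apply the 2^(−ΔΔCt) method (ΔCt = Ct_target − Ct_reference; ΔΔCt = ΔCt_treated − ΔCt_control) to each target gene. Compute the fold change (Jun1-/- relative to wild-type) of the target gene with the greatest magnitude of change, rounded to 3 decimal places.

20.535

Slc2: ΔΔCt = (20.64−16.43) − (24.79−16.22) = 4.21 − 8.57 = -4.36; fold change = 2^4.36 = 20.535
Myc10: ΔΔCt = (29.05−16.43) − (29.63−16.22) = 12.62 − 13.41 = -0.79; fold change = 2^0.79 = 1.729
Myc8: ΔΔCt = (19.11−16.43) − (20.53−16.22) = 2.68 − 4.31 = -1.63; fold change = 2^1.63 = 3.095
Tp8: ΔΔCt = (19.83−16.43) − (22.42−16.22) = 3.40 − 6.20 = -2.80; fold change = 2^2.80 = 6.964
Slc2 has the largest |ΔΔCt| = 4.36.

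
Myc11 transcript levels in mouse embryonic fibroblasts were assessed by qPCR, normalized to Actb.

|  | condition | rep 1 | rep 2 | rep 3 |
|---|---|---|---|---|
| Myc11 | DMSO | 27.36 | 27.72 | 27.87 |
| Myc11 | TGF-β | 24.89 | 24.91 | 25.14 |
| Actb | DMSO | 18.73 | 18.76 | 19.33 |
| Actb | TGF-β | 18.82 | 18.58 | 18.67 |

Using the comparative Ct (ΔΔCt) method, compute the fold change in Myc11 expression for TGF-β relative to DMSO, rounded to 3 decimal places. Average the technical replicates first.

Mean Ct: Myc11 DMSO 27.650; Myc11 TGF-β 24.980; Actb DMSO 18.940; Actb TGF-β 18.690
ΔCt(DMSO) = 27.650 − 18.940 = 8.710
ΔCt(TGF-β) = 24.980 − 18.690 = 6.290
ΔΔCt = 6.290 − 8.710 = -2.420
Fold change = 2^(−(-2.420)) = 2^2.420 = 5.3517

5.352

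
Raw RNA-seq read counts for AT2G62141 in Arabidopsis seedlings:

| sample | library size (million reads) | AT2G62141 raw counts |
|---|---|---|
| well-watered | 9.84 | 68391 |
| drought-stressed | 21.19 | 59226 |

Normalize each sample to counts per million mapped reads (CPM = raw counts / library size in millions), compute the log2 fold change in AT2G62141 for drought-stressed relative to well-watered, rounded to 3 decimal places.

-1.314

CPM(well-watered) = 68391 / 9.84 = 6950.3049
CPM(drought-stressed) = 59226 / 21.19 = 2794.9976
Fold change = 2794.9976 / 6950.3049 = 0.40214
log2(0.40214) = -1.3142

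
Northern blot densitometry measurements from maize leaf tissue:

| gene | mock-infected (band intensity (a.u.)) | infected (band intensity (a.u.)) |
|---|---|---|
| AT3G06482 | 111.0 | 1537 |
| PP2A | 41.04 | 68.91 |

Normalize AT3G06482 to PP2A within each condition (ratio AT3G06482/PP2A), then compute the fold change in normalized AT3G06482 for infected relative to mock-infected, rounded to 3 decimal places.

AT3G06482/PP2A (mock-infected) = 111.0 / 41.04 = 2.7047
AT3G06482/PP2A (infected) = 1537 / 68.91 = 22.304
Fold change = 22.304 / 2.7047 = 8.2466

8.247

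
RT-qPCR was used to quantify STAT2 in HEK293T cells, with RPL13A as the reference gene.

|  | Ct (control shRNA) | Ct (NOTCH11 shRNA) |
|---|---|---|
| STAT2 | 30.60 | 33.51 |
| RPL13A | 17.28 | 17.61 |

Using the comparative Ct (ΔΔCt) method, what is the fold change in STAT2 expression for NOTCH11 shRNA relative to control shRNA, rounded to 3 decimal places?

0.167

ΔCt(control shRNA) = 30.600 − 17.280 = 13.320
ΔCt(NOTCH11 shRNA) = 33.510 − 17.610 = 15.900
ΔΔCt = 15.900 − 13.320 = 2.580
Fold change = 2^(−2.580) = 0.1672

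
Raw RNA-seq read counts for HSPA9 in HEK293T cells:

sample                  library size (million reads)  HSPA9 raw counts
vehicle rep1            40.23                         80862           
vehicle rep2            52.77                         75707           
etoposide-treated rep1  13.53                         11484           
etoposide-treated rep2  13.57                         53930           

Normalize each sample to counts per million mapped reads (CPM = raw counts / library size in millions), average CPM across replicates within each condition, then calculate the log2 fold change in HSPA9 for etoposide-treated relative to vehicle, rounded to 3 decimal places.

0.486

CPM(vehicle rep1) = 80862 / 40.23 = 2009.9925
CPM(vehicle rep2) = 75707 / 52.77 = 1434.6598
CPM(etoposide-treated rep1) = 11484 / 13.53 = 848.7805
CPM(etoposide-treated rep2) = 53930 / 13.57 = 3974.2078
mean CPM(vehicle) = 1722.3262; mean CPM(etoposide-treated) = 2411.4941
Fold change = 2411.4941 / 1722.3262 = 1.40014
log2(1.40014) = 0.4856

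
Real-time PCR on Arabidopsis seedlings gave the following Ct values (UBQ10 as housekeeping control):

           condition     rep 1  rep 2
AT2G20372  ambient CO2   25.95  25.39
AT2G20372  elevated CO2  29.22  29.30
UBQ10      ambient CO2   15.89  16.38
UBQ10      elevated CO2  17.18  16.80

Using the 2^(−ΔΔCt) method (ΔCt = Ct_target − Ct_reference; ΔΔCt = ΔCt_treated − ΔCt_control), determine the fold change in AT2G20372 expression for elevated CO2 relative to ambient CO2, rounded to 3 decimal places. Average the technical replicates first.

Mean Ct: AT2G20372 ambient CO2 25.670; AT2G20372 elevated CO2 29.260; UBQ10 ambient CO2 16.135; UBQ10 elevated CO2 16.990
ΔCt(ambient CO2) = 25.670 − 16.135 = 9.535
ΔCt(elevated CO2) = 29.260 − 16.990 = 12.270
ΔΔCt = 12.270 − 9.535 = 2.735
Fold change = 2^(−2.735) = 0.1502

0.150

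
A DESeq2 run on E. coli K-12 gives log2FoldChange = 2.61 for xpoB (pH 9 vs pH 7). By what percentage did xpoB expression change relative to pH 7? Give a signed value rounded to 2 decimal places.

Fold change = 2^(2.61) = 6.1050
Percent change = (FC − 1) × 100% = (6.1050 − 1) × 100 = 510.50%

510.50%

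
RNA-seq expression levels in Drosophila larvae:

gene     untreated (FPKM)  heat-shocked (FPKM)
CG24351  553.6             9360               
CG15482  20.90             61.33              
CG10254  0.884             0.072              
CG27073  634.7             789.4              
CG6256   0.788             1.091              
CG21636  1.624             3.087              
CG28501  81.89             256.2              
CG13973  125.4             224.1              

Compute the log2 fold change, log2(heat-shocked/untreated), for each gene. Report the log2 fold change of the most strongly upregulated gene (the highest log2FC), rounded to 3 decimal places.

4.080

log2(9360/553.6) = 4.080  (CG24351)
log2(61.33/20.90) = 1.553  (CG15482)
log2(0.072/0.884) = -3.618  (CG10254)
log2(789.4/634.7) = 0.315  (CG27073)
log2(1.091/0.788) = 0.469  (CG6256)
log2(3.087/1.624) = 0.927  (CG21636)
log2(256.2/81.89) = 1.646  (CG28501)
log2(224.1/125.4) = 0.838  (CG13973)
CG24351 is most strongly upregulated.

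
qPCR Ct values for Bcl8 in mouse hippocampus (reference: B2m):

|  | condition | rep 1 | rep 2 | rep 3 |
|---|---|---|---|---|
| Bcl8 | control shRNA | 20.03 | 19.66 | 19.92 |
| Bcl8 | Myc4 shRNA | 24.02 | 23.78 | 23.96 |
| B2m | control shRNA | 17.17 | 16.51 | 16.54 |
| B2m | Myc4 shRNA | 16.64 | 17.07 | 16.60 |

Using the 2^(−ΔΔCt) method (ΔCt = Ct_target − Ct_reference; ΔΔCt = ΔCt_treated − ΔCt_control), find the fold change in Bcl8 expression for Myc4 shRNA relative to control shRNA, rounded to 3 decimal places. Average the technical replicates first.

Mean Ct: Bcl8 control shRNA 19.870; Bcl8 Myc4 shRNA 23.920; B2m control shRNA 16.740; B2m Myc4 shRNA 16.770
ΔCt(control shRNA) = 19.870 − 16.740 = 3.130
ΔCt(Myc4 shRNA) = 23.920 − 16.770 = 7.150
ΔΔCt = 7.150 − 3.130 = 4.020
Fold change = 2^(−4.020) = 0.0616

0.062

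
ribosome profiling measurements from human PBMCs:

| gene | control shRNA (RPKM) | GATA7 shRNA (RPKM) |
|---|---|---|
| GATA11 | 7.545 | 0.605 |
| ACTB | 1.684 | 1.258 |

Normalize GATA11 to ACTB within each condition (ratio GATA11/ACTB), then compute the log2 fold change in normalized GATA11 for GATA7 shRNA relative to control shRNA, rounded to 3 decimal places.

GATA11/ACTB (control shRNA) = 7.545 / 1.684 = 4.4804
GATA11/ACTB (GATA7 shRNA) = 0.605 / 1.258 = 0.48092
Fold change = 0.48092 / 4.4804 = 0.1073
log2(0.1073) = -3.2198

-3.220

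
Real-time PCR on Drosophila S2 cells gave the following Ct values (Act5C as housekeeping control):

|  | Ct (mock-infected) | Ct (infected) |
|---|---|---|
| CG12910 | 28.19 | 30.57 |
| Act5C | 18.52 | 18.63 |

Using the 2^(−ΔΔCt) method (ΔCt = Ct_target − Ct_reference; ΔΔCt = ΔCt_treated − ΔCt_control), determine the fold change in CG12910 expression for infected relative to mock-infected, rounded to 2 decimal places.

0.21

ΔCt(mock-infected) = 28.190 − 18.520 = 9.670
ΔCt(infected) = 30.570 − 18.630 = 11.940
ΔΔCt = 11.940 − 9.670 = 2.270
Fold change = 2^(−2.270) = 0.207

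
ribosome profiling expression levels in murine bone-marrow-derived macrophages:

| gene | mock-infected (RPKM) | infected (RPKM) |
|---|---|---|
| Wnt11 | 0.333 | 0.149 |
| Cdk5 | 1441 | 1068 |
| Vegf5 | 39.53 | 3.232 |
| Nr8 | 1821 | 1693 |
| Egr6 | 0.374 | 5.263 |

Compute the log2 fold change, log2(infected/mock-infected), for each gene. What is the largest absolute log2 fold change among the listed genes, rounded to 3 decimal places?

log2(0.149/0.333) = -1.160  (Wnt11)
log2(1068/1441) = -0.432  (Cdk5)
log2(3.232/39.53) = -3.612  (Vegf5)
log2(1693/1821) = -0.105  (Nr8)
log2(5.263/0.374) = 3.815  (Egr6)
The largest magnitude belongs to Egr6.

3.815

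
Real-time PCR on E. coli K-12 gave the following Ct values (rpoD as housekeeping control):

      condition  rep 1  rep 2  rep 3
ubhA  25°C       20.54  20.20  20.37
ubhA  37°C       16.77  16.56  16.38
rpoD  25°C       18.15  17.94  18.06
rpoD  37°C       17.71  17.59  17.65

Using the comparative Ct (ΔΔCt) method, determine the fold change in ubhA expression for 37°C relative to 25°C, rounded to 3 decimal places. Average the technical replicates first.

Mean Ct: ubhA 25°C 20.370; ubhA 37°C 16.570; rpoD 25°C 18.050; rpoD 37°C 17.650
ΔCt(25°C) = 20.370 − 18.050 = 2.320
ΔCt(37°C) = 16.570 − 17.650 = -1.080
ΔΔCt = -1.080 − 2.320 = -3.400
Fold change = 2^(−(-3.400)) = 2^3.400 = 10.5561

10.556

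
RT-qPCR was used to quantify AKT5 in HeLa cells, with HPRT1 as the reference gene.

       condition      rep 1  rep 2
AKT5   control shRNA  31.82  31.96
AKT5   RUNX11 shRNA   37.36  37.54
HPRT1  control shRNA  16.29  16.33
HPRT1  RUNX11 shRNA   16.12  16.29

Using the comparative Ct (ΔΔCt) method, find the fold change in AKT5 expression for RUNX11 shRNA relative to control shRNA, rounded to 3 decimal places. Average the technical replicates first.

Mean Ct: AKT5 control shRNA 31.890; AKT5 RUNX11 shRNA 37.450; HPRT1 control shRNA 16.310; HPRT1 RUNX11 shRNA 16.205
ΔCt(control shRNA) = 31.890 − 16.310 = 15.580
ΔCt(RUNX11 shRNA) = 37.450 − 16.205 = 21.245
ΔΔCt = 21.245 − 15.580 = 5.665
Fold change = 2^(−5.665) = 0.0197

0.020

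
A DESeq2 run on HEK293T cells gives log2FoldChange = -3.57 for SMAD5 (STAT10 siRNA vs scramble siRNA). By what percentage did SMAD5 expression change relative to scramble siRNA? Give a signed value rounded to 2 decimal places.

-91.58%

Fold change = 2^(-3.57) = 0.0842
Percent change = (FC − 1) × 100% = (0.0842 − 1) × 100 = -91.58%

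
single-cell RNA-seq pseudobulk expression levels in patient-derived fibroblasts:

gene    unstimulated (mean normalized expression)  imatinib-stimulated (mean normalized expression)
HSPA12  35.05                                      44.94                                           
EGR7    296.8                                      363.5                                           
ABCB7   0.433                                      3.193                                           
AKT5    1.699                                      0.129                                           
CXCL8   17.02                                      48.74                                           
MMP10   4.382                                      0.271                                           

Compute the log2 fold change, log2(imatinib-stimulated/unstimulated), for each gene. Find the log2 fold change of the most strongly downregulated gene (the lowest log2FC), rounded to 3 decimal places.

-4.015

log2(44.94/35.05) = 0.359  (HSPA12)
log2(363.5/296.8) = 0.292  (EGR7)
log2(3.193/0.433) = 2.882  (ABCB7)
log2(0.129/1.699) = -3.719  (AKT5)
log2(48.74/17.02) = 1.518  (CXCL8)
log2(0.271/4.382) = -4.015  (MMP10)
MMP10 is most strongly downregulated.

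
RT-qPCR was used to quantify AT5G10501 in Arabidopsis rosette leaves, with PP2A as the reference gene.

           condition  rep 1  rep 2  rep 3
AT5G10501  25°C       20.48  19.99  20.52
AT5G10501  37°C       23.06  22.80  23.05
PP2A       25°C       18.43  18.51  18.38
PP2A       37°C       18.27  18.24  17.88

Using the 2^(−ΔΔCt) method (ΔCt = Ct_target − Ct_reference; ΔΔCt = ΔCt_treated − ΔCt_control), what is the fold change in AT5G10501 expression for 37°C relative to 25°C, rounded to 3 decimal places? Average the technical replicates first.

0.129

Mean Ct: AT5G10501 25°C 20.330; AT5G10501 37°C 22.970; PP2A 25°C 18.440; PP2A 37°C 18.130
ΔCt(25°C) = 20.330 − 18.440 = 1.890
ΔCt(37°C) = 22.970 − 18.130 = 4.840
ΔΔCt = 4.840 − 1.890 = 2.950
Fold change = 2^(−2.950) = 0.1294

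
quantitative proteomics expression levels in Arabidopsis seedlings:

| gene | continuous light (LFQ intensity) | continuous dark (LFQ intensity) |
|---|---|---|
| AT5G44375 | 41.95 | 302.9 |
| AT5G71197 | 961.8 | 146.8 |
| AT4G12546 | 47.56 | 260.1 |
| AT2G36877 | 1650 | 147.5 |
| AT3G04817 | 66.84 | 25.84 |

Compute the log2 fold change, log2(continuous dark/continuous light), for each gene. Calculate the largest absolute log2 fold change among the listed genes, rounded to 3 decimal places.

3.484

log2(302.9/41.95) = 2.852  (AT5G44375)
log2(146.8/961.8) = -2.712  (AT5G71197)
log2(260.1/47.56) = 2.451  (AT4G12546)
log2(147.5/1650) = -3.484  (AT2G36877)
log2(25.84/66.84) = -1.371  (AT3G04817)
The largest magnitude belongs to AT2G36877.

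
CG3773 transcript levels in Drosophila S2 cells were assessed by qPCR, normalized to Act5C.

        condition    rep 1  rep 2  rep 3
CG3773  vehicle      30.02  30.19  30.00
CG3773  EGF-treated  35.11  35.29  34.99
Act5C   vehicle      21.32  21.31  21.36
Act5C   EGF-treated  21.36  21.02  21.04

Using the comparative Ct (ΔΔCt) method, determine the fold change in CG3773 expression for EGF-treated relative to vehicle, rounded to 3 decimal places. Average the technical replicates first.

Mean Ct: CG3773 vehicle 30.070; CG3773 EGF-treated 35.130; Act5C vehicle 21.330; Act5C EGF-treated 21.140
ΔCt(vehicle) = 30.070 − 21.330 = 8.740
ΔCt(EGF-treated) = 35.130 − 21.140 = 13.990
ΔΔCt = 13.990 − 8.740 = 5.250
Fold change = 2^(−5.250) = 0.0263

0.026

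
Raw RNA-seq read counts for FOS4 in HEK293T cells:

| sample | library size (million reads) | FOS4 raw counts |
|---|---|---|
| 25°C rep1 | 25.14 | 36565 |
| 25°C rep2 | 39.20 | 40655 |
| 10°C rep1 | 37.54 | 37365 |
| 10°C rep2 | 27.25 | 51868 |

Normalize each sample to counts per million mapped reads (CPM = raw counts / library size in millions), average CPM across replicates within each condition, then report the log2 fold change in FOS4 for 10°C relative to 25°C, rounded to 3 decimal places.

0.218

CPM(25°C rep1) = 36565 / 25.14 = 1454.4551
CPM(25°C rep2) = 40655 / 39.20 = 1037.1173
CPM(10°C rep1) = 37365 / 37.54 = 995.3383
CPM(10°C rep2) = 51868 / 27.25 = 1903.4128
mean CPM(25°C) = 1245.7862; mean CPM(10°C) = 1449.3756
Fold change = 1449.3756 / 1245.7862 = 1.16342
log2(1.16342) = 0.2184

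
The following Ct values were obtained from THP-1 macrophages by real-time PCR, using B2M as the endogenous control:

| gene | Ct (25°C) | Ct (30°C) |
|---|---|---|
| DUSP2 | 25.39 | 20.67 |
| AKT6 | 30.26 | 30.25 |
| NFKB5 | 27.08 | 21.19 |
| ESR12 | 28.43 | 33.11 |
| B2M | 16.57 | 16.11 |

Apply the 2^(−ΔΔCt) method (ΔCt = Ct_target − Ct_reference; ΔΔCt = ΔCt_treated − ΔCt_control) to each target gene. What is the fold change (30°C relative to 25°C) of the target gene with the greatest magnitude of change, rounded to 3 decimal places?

43.111

DUSP2: ΔΔCt = (20.67−16.11) − (25.39−16.57) = 4.56 − 8.82 = -4.26; fold change = 2^4.26 = 19.160
AKT6: ΔΔCt = (30.25−16.11) − (30.26−16.57) = 14.14 − 13.69 = 0.45; fold change = 2^-0.45 = 0.732
NFKB5: ΔΔCt = (21.19−16.11) − (27.08−16.57) = 5.08 − 10.51 = -5.43; fold change = 2^5.43 = 43.111
ESR12: ΔΔCt = (33.11−16.11) − (28.43−16.57) = 17.00 − 11.86 = 5.14; fold change = 2^-5.14 = 0.028
NFKB5 has the largest |ΔΔCt| = 5.43.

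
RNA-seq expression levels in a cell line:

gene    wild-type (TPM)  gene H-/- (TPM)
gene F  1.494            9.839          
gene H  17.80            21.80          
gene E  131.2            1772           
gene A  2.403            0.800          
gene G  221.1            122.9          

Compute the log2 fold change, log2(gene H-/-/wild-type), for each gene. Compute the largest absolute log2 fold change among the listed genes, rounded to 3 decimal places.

log2(9.839/1.494) = 2.719  (gene F)
log2(21.80/17.80) = 0.292  (gene H)
log2(1772/131.2) = 3.756  (gene E)
log2(0.800/2.403) = -1.587  (gene A)
log2(122.9/221.1) = -0.847  (gene G)
The largest magnitude belongs to gene E.

3.756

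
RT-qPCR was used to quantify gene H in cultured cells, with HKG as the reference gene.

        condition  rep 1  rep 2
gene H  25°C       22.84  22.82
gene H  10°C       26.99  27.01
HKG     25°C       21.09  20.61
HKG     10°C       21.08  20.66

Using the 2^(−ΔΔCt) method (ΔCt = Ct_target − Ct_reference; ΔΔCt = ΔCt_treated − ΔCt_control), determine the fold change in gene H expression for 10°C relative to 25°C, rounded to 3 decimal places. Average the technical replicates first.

0.056

Mean Ct: gene H 25°C 22.830; gene H 10°C 27.000; HKG 25°C 20.850; HKG 10°C 20.870
ΔCt(25°C) = 22.830 − 20.850 = 1.980
ΔCt(10°C) = 27.000 − 20.870 = 6.130
ΔΔCt = 6.130 − 1.980 = 4.150
Fold change = 2^(−4.150) = 0.0563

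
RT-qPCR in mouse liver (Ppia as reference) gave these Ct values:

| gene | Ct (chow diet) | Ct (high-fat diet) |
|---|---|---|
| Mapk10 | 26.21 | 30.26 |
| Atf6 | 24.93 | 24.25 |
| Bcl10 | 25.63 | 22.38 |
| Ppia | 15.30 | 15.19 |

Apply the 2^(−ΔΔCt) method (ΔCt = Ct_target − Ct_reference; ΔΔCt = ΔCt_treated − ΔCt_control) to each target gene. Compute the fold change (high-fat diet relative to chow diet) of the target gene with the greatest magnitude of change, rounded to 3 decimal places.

0.056

Mapk10: ΔΔCt = (30.26−15.19) − (26.21−15.30) = 15.07 − 10.91 = 4.16; fold change = 2^-4.16 = 0.056
Atf6: ΔΔCt = (24.25−15.19) − (24.93−15.30) = 9.06 − 9.63 = -0.57; fold change = 2^0.57 = 1.485
Bcl10: ΔΔCt = (22.38−15.19) − (25.63−15.30) = 7.19 − 10.33 = -3.14; fold change = 2^3.14 = 8.815
Mapk10 has the largest |ΔΔCt| = 4.16.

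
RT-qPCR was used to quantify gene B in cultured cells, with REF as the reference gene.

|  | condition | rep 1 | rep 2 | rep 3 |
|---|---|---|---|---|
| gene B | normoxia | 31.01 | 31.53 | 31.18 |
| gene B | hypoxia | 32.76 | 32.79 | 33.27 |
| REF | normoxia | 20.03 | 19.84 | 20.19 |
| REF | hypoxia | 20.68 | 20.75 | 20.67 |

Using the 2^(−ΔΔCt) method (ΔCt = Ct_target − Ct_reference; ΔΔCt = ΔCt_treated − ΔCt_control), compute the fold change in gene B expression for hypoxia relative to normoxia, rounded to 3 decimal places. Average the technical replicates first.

0.493

Mean Ct: gene B normoxia 31.240; gene B hypoxia 32.940; REF normoxia 20.020; REF hypoxia 20.700
ΔCt(normoxia) = 31.240 − 20.020 = 11.220
ΔCt(hypoxia) = 32.940 − 20.700 = 12.240
ΔΔCt = 12.240 − 11.220 = 1.020
Fold change = 2^(−1.020) = 0.4931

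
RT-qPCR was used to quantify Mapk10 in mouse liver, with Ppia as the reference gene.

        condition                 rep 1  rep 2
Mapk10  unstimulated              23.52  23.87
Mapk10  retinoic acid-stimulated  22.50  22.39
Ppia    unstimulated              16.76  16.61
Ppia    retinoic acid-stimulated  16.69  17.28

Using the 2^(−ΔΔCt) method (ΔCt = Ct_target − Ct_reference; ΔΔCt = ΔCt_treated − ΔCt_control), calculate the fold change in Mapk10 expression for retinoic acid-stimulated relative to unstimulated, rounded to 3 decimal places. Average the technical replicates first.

2.928

Mean Ct: Mapk10 unstimulated 23.695; Mapk10 retinoic acid-stimulated 22.445; Ppia unstimulated 16.685; Ppia retinoic acid-stimulated 16.985
ΔCt(unstimulated) = 23.695 − 16.685 = 7.010
ΔCt(retinoic acid-stimulated) = 22.445 − 16.985 = 5.460
ΔΔCt = 5.460 − 7.010 = -1.550
Fold change = 2^(−(-1.550)) = 2^1.550 = 2.9282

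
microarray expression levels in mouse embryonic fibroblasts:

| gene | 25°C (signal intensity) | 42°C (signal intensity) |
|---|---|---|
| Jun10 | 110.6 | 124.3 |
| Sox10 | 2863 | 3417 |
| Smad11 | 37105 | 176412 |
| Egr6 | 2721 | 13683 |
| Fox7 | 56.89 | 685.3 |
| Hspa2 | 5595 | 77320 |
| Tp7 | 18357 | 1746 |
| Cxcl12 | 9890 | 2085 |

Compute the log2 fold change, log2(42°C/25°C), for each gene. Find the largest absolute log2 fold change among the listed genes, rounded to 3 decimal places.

log2(124.3/110.6) = 0.168  (Jun10)
log2(3417/2863) = 0.255  (Sox10)
log2(176412/37105) = 2.249  (Smad11)
log2(13683/2721) = 2.330  (Egr6)
log2(685.3/56.89) = 3.590  (Fox7)
log2(77320/5595) = 3.789  (Hspa2)
log2(1746/18357) = -3.394  (Tp7)
log2(2085/9890) = -2.246  (Cxcl12)
The largest magnitude belongs to Hspa2.

3.789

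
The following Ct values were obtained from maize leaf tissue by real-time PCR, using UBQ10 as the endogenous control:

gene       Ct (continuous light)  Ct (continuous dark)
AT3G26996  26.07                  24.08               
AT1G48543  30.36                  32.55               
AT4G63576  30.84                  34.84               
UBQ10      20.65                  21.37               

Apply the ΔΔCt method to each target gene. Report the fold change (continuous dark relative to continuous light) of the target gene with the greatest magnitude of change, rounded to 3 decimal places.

0.103

AT3G26996: ΔΔCt = (24.08−21.37) − (26.07−20.65) = 2.71 − 5.42 = -2.71; fold change = 2^2.71 = 6.543
AT1G48543: ΔΔCt = (32.55−21.37) − (30.36−20.65) = 11.18 − 9.71 = 1.47; fold change = 2^-1.47 = 0.361
AT4G63576: ΔΔCt = (34.84−21.37) − (30.84−20.65) = 13.47 − 10.19 = 3.28; fold change = 2^-3.28 = 0.103
AT4G63576 has the largest |ΔΔCt| = 3.28.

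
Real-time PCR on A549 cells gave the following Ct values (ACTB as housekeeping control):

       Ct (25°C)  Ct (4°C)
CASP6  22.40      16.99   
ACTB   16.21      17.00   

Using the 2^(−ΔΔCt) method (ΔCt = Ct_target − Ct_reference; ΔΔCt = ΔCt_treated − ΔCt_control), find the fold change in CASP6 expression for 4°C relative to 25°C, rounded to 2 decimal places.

73.52

ΔCt(25°C) = 22.400 − 16.210 = 6.190
ΔCt(4°C) = 16.990 − 17.000 = -0.010
ΔΔCt = -0.010 − 6.190 = -6.200
Fold change = 2^(−(-6.200)) = 2^6.200 = 73.517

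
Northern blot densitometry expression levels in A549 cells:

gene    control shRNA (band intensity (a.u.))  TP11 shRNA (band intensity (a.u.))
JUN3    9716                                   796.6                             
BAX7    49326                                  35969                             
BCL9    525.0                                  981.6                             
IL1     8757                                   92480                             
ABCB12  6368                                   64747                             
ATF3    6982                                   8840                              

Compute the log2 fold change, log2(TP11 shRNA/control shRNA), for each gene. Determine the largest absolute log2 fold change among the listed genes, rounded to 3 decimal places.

3.608

log2(796.6/9716) = -3.608  (JUN3)
log2(35969/49326) = -0.456  (BAX7)
log2(981.6/525.0) = 0.903  (BCL9)
log2(92480/8757) = 3.401  (IL1)
log2(64747/6368) = 3.346  (ABCB12)
log2(8840/6982) = 0.340  (ATF3)
The largest magnitude belongs to JUN3.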